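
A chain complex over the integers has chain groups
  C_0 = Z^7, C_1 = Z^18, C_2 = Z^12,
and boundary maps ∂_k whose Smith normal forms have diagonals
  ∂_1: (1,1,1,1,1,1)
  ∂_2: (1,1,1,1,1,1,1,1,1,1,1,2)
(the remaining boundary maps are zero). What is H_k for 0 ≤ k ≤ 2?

H_0 = Z,  H_1 = Z/2,  H_2 = 0.

H_0: b_0 = 7 − 0 − 6 = 1; torsion from ∂_1 factors > 1: none. So H_0 = Z.
H_1: b_1 = 18 − 6 − 12 = 0; torsion from ∂_2 factors > 1: [2]. So H_1 = Z/2.
H_2: b_2 = 12 − 12 − 0 = 0; torsion from ∂_3 factors > 1: none. So H_2 = 0.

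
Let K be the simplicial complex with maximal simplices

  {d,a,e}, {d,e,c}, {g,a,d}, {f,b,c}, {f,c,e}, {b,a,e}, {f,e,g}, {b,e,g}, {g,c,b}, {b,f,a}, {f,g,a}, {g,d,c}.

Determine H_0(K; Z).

Order the vertices as a < b < c < d < e < f < g. Listing each simplex with vertices in this order, K has dimension 2 with simplices:

  0-simplices (7): a, b, c, d, e, f, g
  1-simplices (18): ab, ad, ae, af, ag, bc, be, bf, bg, cd, ce, cf, cg, de, dg, ef, eg, fg
  2-simplices (12): abe, abf, ade, adg, afg, bcf, bcg, beg, cde, cdg, cef, efg

Hence C_0 ≅ Z^7, C_1 ≅ Z^18, C_2 ≅ Z^12.

The boundary map ∂_1: C_1 → C_0 is given by ∂[p,q] = [q] − [p].
As a 7×18 matrix over Z this has rank 6, with invariant factors (1,1,1,1,1,1).

∂_2: C_2 → C_1 acts by ∂[p,q,r] = [q,r] − [p,r] + [p,q]. For instance
  ∂cde = de − ce + cd,
  ∂cef = ef − cf + ce.
This gives a 18×12 integer matrix of rank 12; reducing to Smith normal form yields diagonal entries (1,1,1,1,1,1,1,1,1,1,1,2).

From H_k ≅ ker(∂_k) / im(∂_{k+1}) we obtain:

  H_0: rank C_0 − rank ∂_1 = 7 − 6 = 1, and the invariant factors of ∂_1 are all 1, so H_0 = Z.

H_0 ≅ Z.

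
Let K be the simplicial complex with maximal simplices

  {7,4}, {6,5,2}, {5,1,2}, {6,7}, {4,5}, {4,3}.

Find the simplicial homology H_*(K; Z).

Order the vertices as 1 < 2 < 3 < 4 < 5 < 6 < 7. Listing each simplex with vertices in this order, K has dimension 2 with simplices:

  0-simplices (7): [1], [2], [3], [4], [5], [6], [7]
  1-simplices (9): [1,2], [1,5], [2,5], [2,6], [3,4], [4,5], [4,7], [5,6], [6,7]
  2-simplices (2): [1,2,5], [2,5,6]

giving chain groups C_0 ≅ Z^7, C_1 ≅ Z^9, C_2 ≅ Z^2.

∂_1: C_1 → C_0 is given by ∂[p,q] = [q] − [p]. For instance
  ∂[4,7] = [7] − [4].
The resulting 7×9 matrix has rank 6, and its Smith normal form has invariant factors (1,1,1,1,1,1).

∂_2: C_2 → C_1 maps a triangle to the signed sum of its edges. For instance
  ∂[2,5,6] = [5,6] − [2,6] + [2,5],
  ∂[1,2,5] = [2,5] − [1,5] + [1,2].
This gives a 9×2 integer matrix of rank 2; reducing to Smith normal form yields diagonal entries (1,1).

Now H_k = ker ∂_k / im ∂_{k+1}, so:

  H_0: rank C_0 − rank ∂_1 = 7 − 6 = 1, and the invariant factors of ∂_1 are all 1, so H_0 = Z.
  H_1: rank ker ∂_1 − rank ∂_2 = (9 − 6) − 2 = 1, and the invariant factors of ∂_2 are all 1, so H_1 = Z.
  H_2: rank ker ∂_2 − rank ∂_3 = (2 − 2) − 0 = 0, and there is no ∂_3, so H_2 = 0.

As a check, the Euler characteristic is 7 − 9 + 2 = 0, which agrees with 1 − 1 + 0 = 0.

H_0 = Z,  H_1 = Z,  H_2 = 0.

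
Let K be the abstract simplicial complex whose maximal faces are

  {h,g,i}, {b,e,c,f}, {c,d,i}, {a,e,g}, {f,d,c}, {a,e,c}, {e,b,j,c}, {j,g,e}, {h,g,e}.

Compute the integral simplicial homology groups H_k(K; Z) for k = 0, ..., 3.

H_0 ≅ Z,  H_1 ≅ Z,  H_2 = 0,  H_3 = 0.

Fix the vertex order a < b < c < d < e < f < g < h < i < j and write every simplex with vertices in increasing order. Then dim K = 3 and the simplices of K are:

  0-simplices (10): a, b, c, d, e, f, g, h, i, j
  1-simplices (22): ac, ae, ag, bc, be, bf, bj, cd, ce, cf, ci, cj, df, di, ef, eg, eh, ej, gh, gi, gj, hi
  2-simplices (14): ace, aeg, bce, bcf, bcj, bef, bej, cdf, cdi, cef, cej, egh, egj, ghi
  3-simplices (2): bcef, bcej

Hence C_0 ≅ Z^10, C_1 ≅ Z^22, C_2 ≅ Z^14, C_3 ≅ Z^2.

The boundary map ∂_1: C_1 → C_0 sends each edge [p,q] (with p < q) to q − p. For instance
  ∂gh = h − g.
The 10×22 boundary matrix has rank 9 and Smith normal form diag(1,1,1,1,1,1,1,1,1).

Boundary ∂_2: C_2 → C_1 maps a triangle to the signed sum of its edges. For instance
  ∂aeg = eg − ag + ae,
  ∂cef = ef − cf + ce.
As a 22×14 matrix over Z this has rank 12, with invariant factors (1,1,1,1,1,1,1,1,1,1,1,1).

∂_3: C_3 → C_2 sends each 3-simplex σ to the alternating sum Σ_i (−1)^i (σ with its i-th vertex removed). For instance
  ∂bcef = cef − bef + bcf − bce,
  ∂bcej = cej − bej + bcj − bce.
As a 14×2 matrix over Z this has rank 2, with invariant factors (1,1).

From H_k ≅ ker(∂_k) / im(∂_{k+1}) we obtain:

  H_0: rank C_0 − rank ∂_1 = 10 − 9 = 1, and the invariant factors of ∂_1 are all 1, so H_0 = Z.
  H_1: rank ker ∂_1 − rank ∂_2 = (22 − 9) − 12 = 1, and the invariant factors of ∂_2 are all 1, so H_1 = Z.
  H_2: rank ker ∂_2 − rank ∂_3 = (14 − 12) − 2 = 0, and the invariant factors of ∂_3 are all 1, so H_2 = 0.
  H_3: rank ker ∂_3 − rank ∂_4 = (2 − 2) − 0 = 0, and there is no ∂_4, so H_3 = 0.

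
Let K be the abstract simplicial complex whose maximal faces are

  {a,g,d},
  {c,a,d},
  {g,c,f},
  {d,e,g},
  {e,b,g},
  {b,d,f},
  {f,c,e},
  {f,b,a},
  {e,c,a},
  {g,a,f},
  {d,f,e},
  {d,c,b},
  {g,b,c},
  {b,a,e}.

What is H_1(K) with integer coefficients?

H_1 = Z^2.

Take the total order a < b < c < d < e < f < g on the vertex set. Then K (dimension 2) consists of the simplices:

  0-simplices (7): a, b, c, d, e, f, g
  1-simplices (21): ab, ac, ad, ae, af, ag, bc, bd, be, bf, bg, cd, ce, cf, cg, de, df, dg, ef, eg, fg
  2-simplices (14): abe, abf, acd, ace, adg, afg, bcd, bcg, bdf, beg, cef, cfg, def, deg

giving chain groups C_0 ≅ Z^7, C_1 ≅ Z^21, C_2 ≅ Z^14.

∂_1: C_1 → C_0 sends each edge [p,q] (with p < q) to q − p.
As a 7×21 matrix over Z this has rank 6, with invariant factors (1,1,1,1,1,1).

Boundary ∂_2: C_2 → C_1 maps a triangle to the signed sum of its edges. For instance
  ∂abf = bf − af + ab,
  ∂beg = eg − bg + be.
As a 21×14 matrix over Z this has rank 13, with invariant factors (1,1,1,1,1,1,1,1,1,1,1,1,1).

From H_k ≅ ker(∂_k) / im(∂_{k+1}) we obtain:

  H_1: rank ker ∂_1 − rank ∂_2 = (21 − 6) − 13 = 2, and the invariant factors of ∂_2 are all 1, so H_1 = Z^2.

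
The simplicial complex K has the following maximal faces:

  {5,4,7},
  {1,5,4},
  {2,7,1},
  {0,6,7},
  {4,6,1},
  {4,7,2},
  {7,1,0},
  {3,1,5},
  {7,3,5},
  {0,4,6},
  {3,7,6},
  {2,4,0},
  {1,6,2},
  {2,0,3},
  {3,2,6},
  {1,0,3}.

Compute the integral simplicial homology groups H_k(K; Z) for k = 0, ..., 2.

H_0 ≅ Z,  H_1 ≅ Z^2,  H_2 ≅ Z.

Order the vertices as 0 < 1 < 2 < 3 < 4 < 5 < 6 < 7. Listing each simplex with vertices in this order, K has dimension 2 with simplices:

  0-simplices (8): [0], [1], [2], [3], [4], [5], [6], [7]
  1-simplices (24): (24 of them)
  2-simplices (16): [0,1,3], [0,1,7], [0,2,3], [0,2,4], [0,4,6], [0,6,7], [1,2,6], [1,2,7], [1,3,5], [1,4,5], [1,4,6], [2,3,6], [2,4,7], [3,5,7], [3,6,7], [4,5,7]

so the chain groups are C_0 ≅ Z^8, C_1 ≅ Z^24, C_2 ≅ Z^16.

The boundary map ∂_1: C_1 → C_0 is given by ∂[p,q] = [q] − [p]. For instance
  ∂[0,4] = [4] − [0].
The resulting 8×24 matrix has rank 7, and its Smith normal form has invariant factors (1,1,1,1,1,1,1).

The boundary map ∂_2: C_2 → C_1 maps a triangle to the signed sum of its edges. For instance
  ∂[1,3,5] = [3,5] − [1,5] + [1,3],
  ∂[1,4,5] = [4,5] − [1,5] + [1,4].
As a 24×16 matrix over Z this has rank 15, with invariant factors (1,1,1,1,1,1,1,1,1,1,1,1,1,1,1).

Now H_k = ker ∂_k / im ∂_{k+1}, so:

  H_0: rank C_0 − rank ∂_1 = 8 − 7 = 1, and the invariant factors of ∂_1 are all 1, so H_0 = Z.
  H_1: rank ker ∂_1 − rank ∂_2 = (24 − 7) − 15 = 2, and the invariant factors of ∂_2 are all 1, so H_1 = Z^2.
  H_2: rank ker ∂_2 − rank ∂_3 = (16 − 15) − 0 = 1, and there is no ∂_3, so H_2 = Z.

As a check, the Euler characteristic is 8 − 24 + 16 = 0, which agrees with 1 − 2 + 1 = 0.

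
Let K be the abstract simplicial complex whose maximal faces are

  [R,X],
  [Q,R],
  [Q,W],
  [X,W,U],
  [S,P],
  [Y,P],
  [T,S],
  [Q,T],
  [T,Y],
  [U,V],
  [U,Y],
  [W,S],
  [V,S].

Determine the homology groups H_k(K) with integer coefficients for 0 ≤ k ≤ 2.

H_0 ≅ Z,  H_1 ≅ Z^5,  H_2 = 0.

K has 10 vertices, 15 edges, 1 triangle.
rank ∂_0 = 0, rank ∂_1 = 9 ⇒ b_0 = 10 − 0 − 9 = 1; all invariant factors of ∂_1 are 1 so no torsion. So H_0 = Z.
rank ∂_1 = 9, rank ∂_2 = 1 ⇒ b_1 = 15 − 9 − 1 = 5; all invariant factors of ∂_2 are 1 so no torsion. So H_1 = Z^5.
rank ∂_2 = 1, rank ∂_3 = 0 ⇒ b_2 = 1 − 1 − 0 = 0. So H_2 = 0.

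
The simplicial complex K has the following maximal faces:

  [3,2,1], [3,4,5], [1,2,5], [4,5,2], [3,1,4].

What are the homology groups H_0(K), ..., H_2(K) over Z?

We work with the vertex ordering 1 < 2 < 3 < 4 < 5. The simplices of K, each written with vertices in increasing order, are:

  0-simplices (5): [1], [2], [3], [4], [5]
  1-simplices (10): [1,2], [1,3], [1,4], [1,5], [2,3], [2,4], [2,5], [3,4], [3,5], [4,5]
  2-simplices (5): [1,2,3], [1,2,5], [1,3,4], [2,4,5], [3,4,5]

giving chain groups C_0 ≅ Z^5, C_1 ≅ Z^10, C_2 ≅ Z^5.

The boundary map ∂_1: C_1 → C_0 sends each edge [p,q] (with p < q) to q − p. For instance
  ∂[1,2] = [2] − [1].
The resulting 5×10 matrix has rank 4, and its Smith normal form has invariant factors (1,1,1,1).

∂_2: C_2 → C_1 acts by ∂[p,q,r] = [q,r] − [p,r] + [p,q]. For instance
  ∂[1,3,4] = [3,4] − [1,4] + [1,3],
  ∂[1,2,3] = [2,3] − [1,3] + [1,2].
The resulting 10×5 matrix has rank 5, and its Smith normal form has invariant factors (1,1,1,1,1).

Reading off H_k = ker ∂_k / im ∂_{k+1}:

  H_0: rank C_0 − rank ∂_1 = 5 − 4 = 1, and the invariant factors of ∂_1 are all 1, so H_0 ≅ Z.
  H_1: rank ker ∂_1 − rank ∂_2 = (10 − 4) − 5 = 1, and the invariant factors of ∂_2 are all 1, so H_1 ≅ Z.
  H_2: rank ker ∂_2 − rank ∂_3 = (5 − 5) − 0 = 0, and there is no ∂_3, so H_2 ≅ 0.

As a check, the Euler characteristic is 5 − 10 + 5 = 0, which agrees with 1 − 1 + 0 = 0.

H_0 = Z,  H_1 = Z,  H_2 = 0.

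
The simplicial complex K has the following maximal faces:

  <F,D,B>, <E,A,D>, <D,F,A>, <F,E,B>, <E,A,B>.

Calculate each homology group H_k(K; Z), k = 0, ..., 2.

Take the total order A < B < D < E < F on the vertex set. Then K (dimension 2) consists of the simplices:

  0-simplices (5): A, B, D, E, F
  1-simplices (10): AB, AD, AE, AF, BD, BE, BF, DE, DF, EF
  2-simplices (5): ABE, ADE, ADF, BDF, BEF

giving chain groups C_0 ≅ Z^5, C_1 ≅ Z^10, C_2 ≅ Z^5.

The boundary map ∂_1: C_1 → C_0 sends each edge [p,q] (with p < q) to q − p.
As a 5×10 matrix over Z this has rank 4, with invariant factors (1,1,1,1).

The boundary map ∂_2: C_2 → C_1 acts by ∂[p,q,r] = [q,r] − [p,r] + [p,q]. For instance
  ∂ABE = BE − AE + AB,
  ∂ADE = DE − AE + AD.
The resulting 10×5 matrix has rank 5, and its Smith normal form has invariant factors (1,1,1,1,1).

From H_k ≅ ker(∂_k) / im(∂_{k+1}) we obtain:

  H_0: rank C_0 − rank ∂_1 = 5 − 4 = 1, and the invariant factors of ∂_1 are all 1, so H_0 = Z.
  H_1: rank ker ∂_1 − rank ∂_2 = (10 − 4) − 5 = 1, and the invariant factors of ∂_2 are all 1, so H_1 = Z.
  H_2: rank ker ∂_2 − rank ∂_3 = (5 − 5) − 0 = 0, and there is no ∂_3, so H_2 = 0.

As a check, the Euler characteristic is 5 − 10 + 5 = 0, which agrees with 1 − 1 + 0 = 0.

H_0 ≅ Z,  H_1 ≅ Z,  H_2 = 0.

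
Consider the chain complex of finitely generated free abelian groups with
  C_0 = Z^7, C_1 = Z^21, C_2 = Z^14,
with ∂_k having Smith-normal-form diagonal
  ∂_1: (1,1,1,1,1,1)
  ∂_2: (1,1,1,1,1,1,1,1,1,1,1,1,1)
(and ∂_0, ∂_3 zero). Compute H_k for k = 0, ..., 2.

H_0: b_0 = 7 − 0 − 6 = 1; torsion from ∂_1 factors > 1: none. So H_0 = Z.
H_1: b_1 = 21 − 6 − 13 = 2; torsion from ∂_2 factors > 1: none. So H_1 = Z^2.
H_2: b_2 = 14 − 13 − 0 = 1; torsion from ∂_3 factors > 1: none. So H_2 = Z.

H_0 = Z,  H_1 = Z^2,  H_2 = Z.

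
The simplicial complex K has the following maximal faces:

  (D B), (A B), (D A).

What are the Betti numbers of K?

Order the vertices as A < B < D. Listing each simplex with vertices in this order, K has dimension 1 with simplices:

  0-simplices (3): A, B, D
  1-simplices (3): AB, AD, BD

Hence C_0 ≅ Z^3, C_1 ≅ Z^3.

The boundary map ∂_1: C_1 → C_0 sends each edge [p,q] (with p < q) to q − p. For instance
  ∂AB = B − A.
The resulting 3×3 matrix has rank 2, and its Smith normal form has invariant factors (1,1).

Computing H_k = (kernel of ∂_k) / (image of ∂_{k+1}):

  H_0: rank C_0 − rank ∂_1 = 3 − 2 = 1, and the invariant factors of ∂_1 are all 1, so H_0 ≅ Z.
  H_1: rank ker ∂_1 − rank ∂_2 = (3 − 2) − 0 = 1, and there is no ∂_2, so H_1 ≅ Z.

As a check, the Euler characteristic is 3 − 3 = 0, which agrees with 1 − 1 = 0.

Hence the Betti numbers are b_0 = 1, b_1 = 1.

b_0 = 1, b_1 = 1.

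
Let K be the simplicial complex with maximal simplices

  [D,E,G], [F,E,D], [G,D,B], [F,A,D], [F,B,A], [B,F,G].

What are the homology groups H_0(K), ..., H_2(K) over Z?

Fix the vertex order A < B < D < E < F < G and write every simplex with vertices in increasing order. Then dim K = 2 and the simplices of K are:

  0-simplices (6): A, B, D, E, F, G
  1-simplices (12): AB, AD, AF, BD, BF, BG, DE, DF, DG, EF, EG, FG
  2-simplices (6): ABF, ADF, BDG, BFG, DEF, DEG

giving chain groups C_0 ≅ Z^6, C_1 ≅ Z^12, C_2 ≅ Z^6.

Boundary ∂_1: C_1 → C_0 maps an edge to its endpoints' difference, ∂[p,q] = q − p. For instance
  ∂DG = G − D.
The resulting 6×12 matrix has rank 5, and its Smith normal form has invariant factors (1,1,1,1,1).

∂_2: C_2 → C_1 sends each 2-simplex [p,q,r] to [q,r] − [p,r] + [p,q]. For instance
  ∂ADF = DF − AF + AD,
  ∂DEF = EF − DF + DE.
As a 12×6 matrix over Z this has rank 6, with invariant factors (1,1,1,1,1,1).

Now H_k = ker ∂_k / im ∂_{k+1}, so:

  H_0: rank C_0 − rank ∂_1 = 6 − 5 = 1, and the invariant factors of ∂_1 are all 1, so H_0 ≅ Z.
  H_1: rank ker ∂_1 − rank ∂_2 = (12 − 5) − 6 = 1, and the invariant factors of ∂_2 are all 1, so H_1 ≅ Z.
  H_2: rank ker ∂_2 − rank ∂_3 = (6 − 6) − 0 = 0, and there is no ∂_3, so H_2 ≅ 0.

As a check, the Euler characteristic is 6 − 12 + 6 = 0, which agrees with 1 − 1 + 0 = 0.

H_0 ≅ Z,  H_1 ≅ Z,  H_2 = 0.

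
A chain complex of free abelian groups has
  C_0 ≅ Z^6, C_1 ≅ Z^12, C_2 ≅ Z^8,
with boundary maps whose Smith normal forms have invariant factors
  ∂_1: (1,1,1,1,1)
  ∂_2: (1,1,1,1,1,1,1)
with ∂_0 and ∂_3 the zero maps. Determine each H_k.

H_0 = Z,  H_1 = 0,  H_2 = Z.

H_0: b_0 = 6 − 0 − 5 = 1; torsion from ∂_1 factors > 1: none. So H_0 = Z.
H_1: b_1 = 12 − 5 − 7 = 0; torsion from ∂_2 factors > 1: none. So H_1 = 0.
H_2: b_2 = 8 − 7 − 0 = 1; torsion from ∂_3 factors > 1: none. So H_2 = Z.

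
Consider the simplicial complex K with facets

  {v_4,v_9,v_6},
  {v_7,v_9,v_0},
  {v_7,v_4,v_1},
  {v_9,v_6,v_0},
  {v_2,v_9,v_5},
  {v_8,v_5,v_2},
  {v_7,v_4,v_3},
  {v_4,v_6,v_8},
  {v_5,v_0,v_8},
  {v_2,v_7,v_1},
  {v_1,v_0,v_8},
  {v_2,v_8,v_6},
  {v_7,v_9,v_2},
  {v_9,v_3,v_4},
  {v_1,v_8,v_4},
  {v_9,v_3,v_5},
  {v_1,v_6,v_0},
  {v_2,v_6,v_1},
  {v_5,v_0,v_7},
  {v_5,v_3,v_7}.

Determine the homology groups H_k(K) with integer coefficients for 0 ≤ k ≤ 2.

K has 10 vertices, 30 edges, 20 triangles.
rank ∂_0 = 0, rank ∂_1 = 9 ⇒ b_0 = 10 − 0 − 9 = 1; all invariant factors of ∂_1 are 1 so no torsion. So H_0 = Z.
rank ∂_1 = 9, rank ∂_2 = 20 ⇒ b_1 = 30 − 9 − 20 = 1; ∂_2 has invariant factor(s) [2] giving torsion. So H_1 = Z ⊕ Z/2.
rank ∂_2 = 20, rank ∂_3 = 0 ⇒ b_2 = 20 − 20 − 0 = 0. So H_2 = 0.

H_0 ≅ Z,  H_1 ≅ Z ⊕ Z/2,  H_2 = 0.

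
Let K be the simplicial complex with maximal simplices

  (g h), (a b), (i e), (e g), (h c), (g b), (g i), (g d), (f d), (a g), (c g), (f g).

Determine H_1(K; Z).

H_1 ≅ Z^4.

Fix the vertex order a < b < c < d < e < f < g < h < i and write every simplex with vertices in increasing order. Then dim K = 1 and the simplices of K are:

  0-simplices (9): a, b, c, d, e, f, g, h, i
  1-simplices (12): ab, ag, bg, cg, ch, df, dg, eg, ei, fg, gh, gi

Hence C_0 ≅ Z^9, C_1 ≅ Z^12.

The boundary map ∂_1: C_1 → C_0 maps an edge to its endpoints' difference, ∂[p,q] = q − p. For instance
  ∂bg = g − b.
The 9×12 boundary matrix has rank 8 and Smith normal form diag(1,1,1,1,1,1,1,1).

Computing H_k = (kernel of ∂_k) / (image of ∂_{k+1}):

  H_1: rank ker ∂_1 − rank ∂_2 = (12 − 8) − 0 = 4, and there is no ∂_2, so H_1 ≅ Z^4.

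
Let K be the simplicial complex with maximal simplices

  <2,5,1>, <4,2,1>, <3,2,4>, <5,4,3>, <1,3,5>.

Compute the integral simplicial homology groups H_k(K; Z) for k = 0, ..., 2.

H_0 = Z,  H_1 = Z,  H_2 = 0.

Take the total order 1 < 2 < 3 < 4 < 5 on the vertex set. Then K (dimension 2) consists of the simplices:

  0-simplices (5): [1], [2], [3], [4], [5]
  1-simplices (10): [1,2], [1,3], [1,4], [1,5], [2,3], [2,4], [2,5], [3,4], [3,5], [4,5]
  2-simplices (5): [1,2,4], [1,2,5], [1,3,5], [2,3,4], [3,4,5]

giving chain groups C_0 ≅ Z^5, C_1 ≅ Z^10, C_2 ≅ Z^5.

Boundary ∂_1: C_1 → C_0 maps an edge to its endpoints' difference, ∂[p,q] = q − p. For instance
  ∂[1,2] = [2] − [1].
The resulting 5×10 matrix has rank 4, and its Smith normal form has invariant factors (1,1,1,1).

∂_2: C_2 → C_1 maps a triangle to the signed sum of its edges. For instance
  ∂[1,2,4] = [2,4] − [1,4] + [1,2],
  ∂[3,4,5] = [4,5] − [3,5] + [3,4].
The resulting 10×5 matrix has rank 5, and its Smith normal form has invariant factors (1,1,1,1,1).

From H_k ≅ ker(∂_k) / im(∂_{k+1}) we obtain:

  H_0: rank C_0 − rank ∂_1 = 5 − 4 = 1, and the invariant factors of ∂_1 are all 1, so H_0 ≅ Z.
  H_1: rank ker ∂_1 − rank ∂_2 = (10 − 4) − 5 = 1, and the invariant factors of ∂_2 are all 1, so H_1 ≅ Z.
  H_2: rank ker ∂_2 − rank ∂_3 = (5 − 5) − 0 = 0, and there is no ∂_3, so H_2 ≅ 0.

As a check, the Euler characteristic is 5 − 10 + 5 = 0, which agrees with 1 − 1 + 0 = 0.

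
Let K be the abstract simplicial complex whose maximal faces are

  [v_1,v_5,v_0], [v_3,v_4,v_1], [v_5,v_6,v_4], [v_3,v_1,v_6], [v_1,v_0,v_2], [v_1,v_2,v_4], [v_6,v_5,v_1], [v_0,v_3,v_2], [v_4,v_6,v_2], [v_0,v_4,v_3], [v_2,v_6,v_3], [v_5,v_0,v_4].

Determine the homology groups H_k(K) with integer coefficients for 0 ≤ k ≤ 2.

Order the vertices as v_0 < v_1 < v_2 < v_3 < v_4 < v_5 < v_6. Listing each simplex with vertices in this order, K has dimension 2 with simplices:

  0-simplices (7): [v_0], [v_1], [v_2], [v_3], [v_4], [v_5], [v_6]
  1-simplices (18): (18 of them)
  2-simplices (12): (12 of them)

Hence C_0 ≅ Z^7, C_1 ≅ Z^18, C_2 ≅ Z^12.

The boundary map ∂_1: C_1 → C_0 maps an edge to its endpoints' difference, ∂[p,q] = q − p.
The 7×18 boundary matrix has rank 6 and Smith normal form diag(1,1,1,1,1,1).

Boundary ∂_2: C_2 → C_1 sends each 2-simplex [p,q,r] to [q,r] − [p,r] + [p,q]. For instance
  ∂[v_0,v_4,v_5] = [v_4,v_5] − [v_0,v_5] + [v_0,v_4],
  ∂[v_2,v_4,v_6] = [v_4,v_6] − [v_2,v_6] + [v_2,v_4].
The 18×12 boundary matrix has rank 12 and Smith normal form diag(1,1,1,1,1,1,1,1,1,1,1,2).

From H_k ≅ ker(∂_k) / im(∂_{k+1}) we obtain:

  H_0: rank C_0 − rank ∂_1 = 7 − 6 = 1, and the invariant factors of ∂_1 are all 1, so H_0 = Z.
  H_1: rank ker ∂_1 − rank ∂_2 = (18 − 6) − 12 = 0, and ∂_2 has invariant factor 2 > 1, so H_1 = Z/2.
  H_2: rank ker ∂_2 − rank ∂_3 = (12 − 12) − 0 = 0, and there is no ∂_3, so H_2 = 0.

As a check, the Euler characteristic is 7 − 18 + 12 = 1, which agrees with 1 − 0 + 0 = 1.

H_0 ≅ Z,  H_1 ≅ Z/2,  H_2 = 0.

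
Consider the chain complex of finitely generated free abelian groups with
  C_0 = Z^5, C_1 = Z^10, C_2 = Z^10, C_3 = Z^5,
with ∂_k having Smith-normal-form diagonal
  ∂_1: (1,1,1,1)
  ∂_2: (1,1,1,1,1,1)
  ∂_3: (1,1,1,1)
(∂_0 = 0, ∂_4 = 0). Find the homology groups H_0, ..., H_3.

H_0: b_0 = 5 − 0 − 4 = 1; torsion from ∂_1 factors > 1: none. So H_0 ≅ Z.
H_1: b_1 = 10 − 4 − 6 = 0; torsion from ∂_2 factors > 1: none. So H_1 ≅ 0.
H_2: b_2 = 10 − 6 − 4 = 0; torsion from ∂_3 factors > 1: none. So H_2 ≅ 0.
H_3: b_3 = 5 − 4 − 0 = 1; torsion from ∂_4 factors > 1: none. So H_3 ≅ Z.

H_0 ≅ Z,  H_1 = 0,  H_2 = 0,  H_3 ≅ Z.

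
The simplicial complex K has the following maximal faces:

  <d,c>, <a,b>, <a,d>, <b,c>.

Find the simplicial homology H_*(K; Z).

H_0 ≅ Z,  H_1 ≅ Z.

Fix the vertex order a < b < c < d and write every simplex with vertices in increasing order. Then dim K = 1 and the simplices of K are:

  0-simplices (4): a, b, c, d
  1-simplices (4): ab, ad, bc, cd

giving chain groups C_0 ≅ Z^4, C_1 ≅ Z^4.

The boundary map ∂_1: C_1 → C_0 sends each edge [p,q] (with p < q) to q − p. For instance
  ∂ad = d − a.
The 4×4 boundary matrix has rank 3 and Smith normal form diag(1,1,1).

Now H_k = ker ∂_k / im ∂_{k+1}, so:

  H_0: rank C_0 − rank ∂_1 = 4 − 3 = 1, and the invariant factors of ∂_1 are all 1, so H_0 = Z.
  H_1: rank ker ∂_1 − rank ∂_2 = (4 − 3) − 0 = 1, and there is no ∂_2, so H_1 = Z.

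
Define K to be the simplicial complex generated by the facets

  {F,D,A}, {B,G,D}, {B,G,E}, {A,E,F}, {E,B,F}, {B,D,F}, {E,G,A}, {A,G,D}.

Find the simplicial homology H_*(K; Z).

H_0 ≅ Z,  H_1 = 0,  H_2 ≅ Z.

Fix the vertex order A < B < D < E < F < G and write every simplex with vertices in increasing order. Then dim K = 2 and the simplices of K are:

  0-simplices (6): A, B, D, E, F, G
  1-simplices (12): AD, AE, AF, AG, BD, BE, BF, BG, DF, DG, EF, EG
  2-simplices (8): ADF, ADG, AEF, AEG, BDF, BDG, BEF, BEG

so the chain groups are C_0 ≅ Z^6, C_1 ≅ Z^12, C_2 ≅ Z^8.

∂_1: C_1 → C_0 maps an edge to its endpoints' difference, ∂[p,q] = q − p.
As a 6×12 matrix over Z this has rank 5, with invariant factors (1,1,1,1,1).

∂_2: C_2 → C_1 acts by ∂[p,q,r] = [q,r] − [p,r] + [p,q]. For instance
  ∂AEF = EF − AF + AE,
  ∂BEG = EG − BG + BE.
The resulting 12×8 matrix has rank 7, and its Smith normal form has invariant factors (1,1,1,1,1,1,1).

Computing H_k = (kernel of ∂_k) / (image of ∂_{k+1}):

  H_0: rank C_0 − rank ∂_1 = 6 − 5 = 1, and the invariant factors of ∂_1 are all 1, so H_0 ≅ Z.
  H_1: rank ker ∂_1 − rank ∂_2 = (12 − 5) − 7 = 0, and the invariant factors of ∂_2 are all 1, so H_1 ≅ 0.
  H_2: rank ker ∂_2 − rank ∂_3 = (8 − 7) − 0 = 1, and there is no ∂_3, so H_2 ≅ Z.

As a check, the Euler characteristic is 6 − 12 + 8 = 2, which agrees with 1 − 0 + 1 = 2.
(K is a triangulation of the 2-sphere S^2.)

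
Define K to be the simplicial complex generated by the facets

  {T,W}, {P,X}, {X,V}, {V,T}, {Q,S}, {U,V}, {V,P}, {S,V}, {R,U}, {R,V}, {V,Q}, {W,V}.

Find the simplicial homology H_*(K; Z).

H_0 ≅ Z,  H_1 ≅ Z^4.

Order the vertices as P < Q < R < S < T < U < V < W < X. Listing each simplex with vertices in this order, K has dimension 1 with simplices:

  0-simplices (9): P, Q, R, S, T, U, V, W, X
  1-simplices (12): PV, PX, QS, QV, RU, RV, SV, TV, TW, UV, VW, VX

giving chain groups C_0 ≅ Z^9, C_1 ≅ Z^12.

The boundary map ∂_1: C_1 → C_0 maps an edge to its endpoints' difference, ∂[p,q] = q − p. For instance
  ∂SV = V − S.
The resulting 9×12 matrix has rank 8, and its Smith normal form has invariant factors (1,1,1,1,1,1,1,1).

From H_k ≅ ker(∂_k) / im(∂_{k+1}) we obtain:

  H_0: rank C_0 − rank ∂_1 = 9 − 8 = 1, and the invariant factors of ∂_1 are all 1, so H_0 ≅ Z.
  H_1: rank ker ∂_1 − rank ∂_2 = (12 − 8) − 0 = 4, and there is no ∂_2, so H_1 ≅ Z^4.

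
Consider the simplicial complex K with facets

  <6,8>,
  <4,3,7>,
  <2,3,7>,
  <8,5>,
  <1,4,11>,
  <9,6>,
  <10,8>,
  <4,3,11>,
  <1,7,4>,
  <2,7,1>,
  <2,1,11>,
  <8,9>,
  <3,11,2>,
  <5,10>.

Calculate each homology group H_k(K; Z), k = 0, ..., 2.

H_0 ≅ Z^2,  H_1 ≅ Z^2,  H_2 ≅ Z.

We work with the vertex ordering 1 < 2 < 3 < 4 < 5 < 6 < 7 < 8 < 9 < 10 < 11. The simplices of K, each written with vertices in increasing order, are:

  0-simplices (11): [1], [2], [3], [4], [5], [6], [7], [8], [9], [10], [11]
  1-simplices (18): [1,2], [1,4], [1,7], [1,11], [2,3], [2,7], [2,11], [3,4], [3,7], [3,11], [4,7], [4,11], [5,8], [5,10], [6,8], [6,9], [8,9], [8,10]
  2-simplices (8): [1,2,7], [1,2,11], [1,4,7], [1,4,11], [2,3,7], [2,3,11], [3,4,7], [3,4,11]

so the chain groups are C_0 ≅ Z^11, C_1 ≅ Z^18, C_2 ≅ Z^8.

The boundary map ∂_1: C_1 → C_0 maps an edge to its endpoints' difference, ∂[p,q] = q − p. For instance
  ∂[3,4] = [4] − [3].
The resulting 11×18 matrix has rank 9, and its Smith normal form has invariant factors (1,1,1,1,1,1,1,1,1).

∂_2: C_2 → C_1 sends each 2-simplex [p,q,r] to [q,r] − [p,r] + [p,q]. For instance
  ∂[2,3,7] = [3,7] − [2,7] + [2,3],
  ∂[3,4,7] = [4,7] − [3,7] + [3,4].
The 18×8 boundary matrix has rank 7 and Smith normal form diag(1,1,1,1,1,1,1).

From H_k ≅ ker(∂_k) / im(∂_{k+1}) we obtain:

  H_0: rank C_0 − rank ∂_1 = 11 − 9 = 2, and the invariant factors of ∂_1 are all 1, so H_0 ≅ Z^2.
  H_1: rank ker ∂_1 − rank ∂_2 = (18 − 9) − 7 = 2, and the invariant factors of ∂_2 are all 1, so H_1 ≅ Z^2.
  H_2: rank ker ∂_2 − rank ∂_3 = (8 − 7) − 0 = 1, and there is no ∂_3, so H_2 ≅ Z.

As a check, the Euler characteristic is 11 − 18 + 8 = 1, which agrees with 2 − 2 + 1 = 1.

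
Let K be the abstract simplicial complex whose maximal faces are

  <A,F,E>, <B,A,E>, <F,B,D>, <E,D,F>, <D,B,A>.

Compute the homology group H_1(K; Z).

H_1 ≅ Z.

K has 5 vertices, 10 edges, 5 triangles.
rank ∂_1 = 4, rank ∂_2 = 5 ⇒ b_1 = 10 − 4 − 5 = 1; all invariant factors of ∂_2 are 1 so no torsion. So H_1 ≅ Z.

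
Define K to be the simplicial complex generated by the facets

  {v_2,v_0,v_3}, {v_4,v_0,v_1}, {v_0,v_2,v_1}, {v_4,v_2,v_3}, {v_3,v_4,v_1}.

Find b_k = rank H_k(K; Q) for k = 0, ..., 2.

Fix the vertex order v_0 < v_1 < v_2 < v_3 < v_4 and write every simplex with vertices in increasing order. Then dim K = 2 and the simplices of K are:

  0-simplices (5): [v_0], [v_1], [v_2], [v_3], [v_4]
  1-simplices (10): [v_0,v_1], [v_0,v_2], [v_0,v_3], [v_0,v_4], [v_1,v_2], [v_1,v_3], [v_1,v_4], [v_2,v_3], [v_2,v_4], [v_3,v_4]
  2-simplices (5): [v_0,v_1,v_2], [v_0,v_1,v_4], [v_0,v_2,v_3], [v_1,v_3,v_4], [v_2,v_3,v_4]

Hence C_0 ≅ Z^5, C_1 ≅ Z^10, C_2 ≅ Z^5.

∂_1: C_1 → C_0 sends each edge [p,q] (with p < q) to q − p.
The resulting 5×10 matrix has rank 4, and its Smith normal form has invariant factors (1,1,1,1).

∂_2: C_2 → C_1 maps a triangle to the signed sum of its edges. For instance
  ∂[v_0,v_1,v_2] = [v_1,v_2] − [v_0,v_2] + [v_0,v_1],
  ∂[v_1,v_3,v_4] = [v_3,v_4] − [v_1,v_4] + [v_1,v_3].
The 10×5 boundary matrix has rank 5 and Smith normal form diag(1,1,1,1,1).

Now H_k = ker ∂_k / im ∂_{k+1}, so:

  H_0: rank C_0 − rank ∂_1 = 5 − 4 = 1, and the invariant factors of ∂_1 are all 1, so H_0 = Z.
  H_1: rank ker ∂_1 − rank ∂_2 = (10 − 4) − 5 = 1, and the invariant factors of ∂_2 are all 1, so H_1 = Z.
  H_2: rank ker ∂_2 − rank ∂_3 = (5 − 5) − 0 = 0, and there is no ∂_3, so H_2 = 0.

Hence the Betti numbers are b_0 = 1, b_1 = 1, b_2 = 0.

b_0 = 1, b_1 = 1, b_2 = 0.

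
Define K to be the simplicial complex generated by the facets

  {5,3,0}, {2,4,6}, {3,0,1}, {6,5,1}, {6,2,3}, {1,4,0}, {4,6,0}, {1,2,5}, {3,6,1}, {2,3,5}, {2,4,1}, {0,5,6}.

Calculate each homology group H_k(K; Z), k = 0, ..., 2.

Take the total order 0 < 1 < 2 < 3 < 4 < 5 < 6 on the vertex set. Then K (dimension 2) consists of the simplices:

  0-simplices (7): [0], [1], [2], [3], [4], [5], [6]
  1-simplices (18): [0,1], [0,3], [0,4], [0,5], [0,6], [1,2], [1,3], [1,4], [1,5], [1,6], [2,3], [2,4], [2,5], [2,6], [3,5], [3,6], [4,6], [5,6]
  2-simplices (12): [0,1,3], [0,1,4], [0,3,5], [0,4,6], [0,5,6], [1,2,4], [1,2,5], [1,3,6], [1,5,6], [2,3,5], [2,3,6], [2,4,6]

Hence C_0 ≅ Z^7, C_1 ≅ Z^18, C_2 ≅ Z^12.

∂_1: C_1 → C_0 sends each edge [p,q] (with p < q) to q − p. For instance
  ∂[1,3] = [3] − [1].
This gives a 7×18 integer matrix of rank 6; reducing to Smith normal form yields diagonal entries (1,1,1,1,1,1).

Boundary ∂_2: C_2 → C_1 acts by ∂[p,q,r] = [q,r] − [p,r] + [p,q]. For instance
  ∂[2,4,6] = [4,6] − [2,6] + [2,4],
  ∂[1,5,6] = [5,6] − [1,6] + [1,5].
As a 18×12 matrix over Z this has rank 12, with invariant factors (1,1,1,1,1,1,1,1,1,1,1,2).

From H_k ≅ ker(∂_k) / im(∂_{k+1}) we obtain:

  H_0: rank C_0 − rank ∂_1 = 7 − 6 = 1, and the invariant factors of ∂_1 are all 1, so H_0 ≅ Z.
  H_1: rank ker ∂_1 − rank ∂_2 = (18 − 6) − 12 = 0, and ∂_2 has invariant factor 2 > 1, so H_1 ≅ Z/2.
  H_2: rank ker ∂_2 − rank ∂_3 = (12 − 12) − 0 = 0, and there is no ∂_3, so H_2 ≅ 0.

(K is a triangulation of the real projective plane RP^2.)

H_0 ≅ Z,  H_1 ≅ Z/2,  H_2 = 0.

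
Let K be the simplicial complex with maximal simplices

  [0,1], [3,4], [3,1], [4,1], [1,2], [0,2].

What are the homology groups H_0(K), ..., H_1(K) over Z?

Fix the vertex order 0 < 1 < 2 < 3 < 4 and write every simplex with vertices in increasing order. Then dim K = 1 and the simplices of K are:

  0-simplices (5): [0], [1], [2], [3], [4]
  1-simplices (6): [0,1], [0,2], [1,2], [1,3], [1,4], [3,4]

giving chain groups C_0 ≅ Z^5, C_1 ≅ Z^6.

Boundary ∂_1: C_1 → C_0 is given by ∂[p,q] = [q] − [p]. For instance
  ∂[1,4] = [4] − [1].
As a 5×6 matrix over Z this has rank 4, with invariant factors (1,1,1,1).

Reading off H_k = ker ∂_k / im ∂_{k+1}:

  H_0: rank C_0 − rank ∂_1 = 5 − 4 = 1, and the invariant factors of ∂_1 are all 1, so H_0 ≅ Z.
  H_1: rank ker ∂_1 − rank ∂_2 = (6 − 4) − 0 = 2, and there is no ∂_2, so H_1 ≅ Z^2.

H_0 = Z,  H_1 = Z^2.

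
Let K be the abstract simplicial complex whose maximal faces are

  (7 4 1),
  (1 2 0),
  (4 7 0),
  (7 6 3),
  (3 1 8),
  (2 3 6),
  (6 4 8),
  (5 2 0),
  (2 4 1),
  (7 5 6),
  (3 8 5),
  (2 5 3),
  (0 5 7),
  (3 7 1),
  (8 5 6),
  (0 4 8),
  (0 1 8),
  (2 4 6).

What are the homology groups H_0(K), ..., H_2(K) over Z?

H_0 ≅ Z,  H_1 ≅ Z ⊕ Z/2Z,  H_2 = 0.

Take the total order 0 < 1 < 2 < 3 < 4 < 5 < 6 < 7 < 8 on the vertex set. Then K (dimension 2) consists of the simplices:

  0-simplices (9): [0], [1], [2], [3], [4], [5], [6], [7], [8]
  1-simplices (27): (27 of them)
  2-simplices (18): [0,1,2], [0,1,8], [0,2,5], [0,4,7], [0,4,8], [0,5,7], [1,2,4], [1,3,7], [1,3,8], [1,4,7], [2,3,5], [2,3,6], [2,4,6], [3,5,8], [3,6,7], [4,6,8], [5,6,7], [5,6,8]

Hence C_0 ≅ Z^9, C_1 ≅ Z^27, C_2 ≅ Z^18.

Boundary ∂_1: C_1 → C_0 is given by ∂[p,q] = [q] − [p]. For instance
  ∂[2,6] = [6] − [2].
As a 9×27 matrix over Z this has rank 8, with invariant factors (1,1,1,1,1,1,1,1).

∂_2: C_2 → C_1 acts by ∂[p,q,r] = [q,r] − [p,r] + [p,q]. For instance
  ∂[0,1,2] = [1,2] − [0,2] + [0,1],
  ∂[3,5,8] = [5,8] − [3,8] + [3,5].
The 27×18 boundary matrix has rank 18 and Smith normal form diag(1,1,1,1,1,1,1,1,1,1,1,1,1,1,1,1,1,2).

Now H_k = ker ∂_k / im ∂_{k+1}, so:

  H_0: rank C_0 − rank ∂_1 = 9 − 8 = 1, and the invariant factors of ∂_1 are all 1, so H_0 ≅ Z.
  H_1: rank ker ∂_1 − rank ∂_2 = (27 − 8) − 18 = 1, and ∂_2 has invariant factor 2 > 1, so H_1 ≅ Z ⊕ Z/2Z.
  H_2: rank ker ∂_2 − rank ∂_3 = (18 − 18) − 0 = 0, and there is no ∂_3, so H_2 ≅ 0.

As a check, the Euler characteristic is 9 − 27 + 18 = 0, which agrees with 1 − 1 + 0 = 0.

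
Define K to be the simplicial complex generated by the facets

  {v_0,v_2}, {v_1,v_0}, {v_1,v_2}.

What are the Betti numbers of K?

b_0 = 1, b_1 = 1.

Fix the vertex order v_0 < v_1 < v_2 and write every simplex with vertices in increasing order. Then dim K = 1 and the simplices of K are:

  0-simplices (3): [v_0], [v_1], [v_2]
  1-simplices (3): [v_0,v_1], [v_0,v_2], [v_1,v_2]

giving chain groups C_0 ≅ Z^3, C_1 ≅ Z^3.

The boundary map ∂_1: C_1 → C_0 sends each edge [p,q] (with p < q) to q − p.
As a 3×3 matrix over Z this has rank 2, with invariant factors (1,1).

Now H_k = ker ∂_k / im ∂_{k+1}, so:

  H_0: rank C_0 − rank ∂_1 = 3 − 2 = 1, and the invariant factors of ∂_1 are all 1, so H_0 ≅ Z.
  H_1: rank ker ∂_1 − rank ∂_2 = (3 − 2) − 0 = 1, and there is no ∂_2, so H_1 ≅ Z.

Hence the Betti numbers are b_0 = 1, b_1 = 1.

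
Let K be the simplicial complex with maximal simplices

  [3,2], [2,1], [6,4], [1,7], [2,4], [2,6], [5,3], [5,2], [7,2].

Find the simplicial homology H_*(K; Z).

Take the total order 1 < 2 < 3 < 4 < 5 < 6 < 7 on the vertex set. Then K (dimension 1) consists of the simplices:

  0-simplices (7): [1], [2], [3], [4], [5], [6], [7]
  1-simplices (9): [1,2], [1,7], [2,3], [2,4], [2,5], [2,6], [2,7], [3,5], [4,6]

giving chain groups C_0 ≅ Z^7, C_1 ≅ Z^9.

∂_1: C_1 → C_0 sends each edge [p,q] (with p < q) to q − p.
As a 7×9 matrix over Z this has rank 6, with invariant factors (1,1,1,1,1,1).

From H_k ≅ ker(∂_k) / im(∂_{k+1}) we obtain:

  H_0: rank C_0 − rank ∂_1 = 7 − 6 = 1, and the invariant factors of ∂_1 are all 1, so H_0 ≅ Z.
  H_1: rank ker ∂_1 − rank ∂_2 = (9 − 6) − 0 = 3, and there is no ∂_2, so H_1 ≅ Z^3.

H_0 ≅ Z,  H_1 ≅ Z^3.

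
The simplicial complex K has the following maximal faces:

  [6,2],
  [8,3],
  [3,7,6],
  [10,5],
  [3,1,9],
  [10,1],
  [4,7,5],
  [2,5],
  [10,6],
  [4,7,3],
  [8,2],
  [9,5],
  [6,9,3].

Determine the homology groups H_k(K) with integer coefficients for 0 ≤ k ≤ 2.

H_0 ≅ Z,  H_1 ≅ Z^5,  H_2 = 0.

Take the total order 1 < 2 < 3 < 4 < 5 < 6 < 7 < 8 < 9 < 10 on the vertex set. Then K (dimension 2) consists of the simplices:

  0-simplices (10): [1], [2], [3], [4], [5], [6], [7], [8], [9], [10]
  1-simplices (19): [1,3], [1,9], [1,10], [2,5], [2,6], [2,8], [3,4], [3,6], [3,7], [3,8], [3,9], [4,5], [4,7], [5,7], [5,9], [5,10], [6,7], [6,9], [6,10]
  2-simplices (5): [1,3,9], [3,4,7], [3,6,7], [3,6,9], [4,5,7]

so the chain groups are C_0 ≅ Z^10, C_1 ≅ Z^19, C_2 ≅ Z^5.

∂_1: C_1 → C_0 is given by ∂[p,q] = [q] − [p]. For instance
  ∂[2,6] = [6] − [2].
As a 10×19 matrix over Z this has rank 9, with invariant factors (1,1,1,1,1,1,1,1,1).

Boundary ∂_2: C_2 → C_1 maps a triangle to the signed sum of its edges. For instance
  ∂[1,3,9] = [3,9] − [1,9] + [1,3],
  ∂[3,6,9] = [6,9] − [3,9] + [3,6].
The resulting 19×5 matrix has rank 5, and its Smith normal form has invariant factors (1,1,1,1,1).

Now H_k = ker ∂_k / im ∂_{k+1}, so:

  H_0: rank C_0 − rank ∂_1 = 10 − 9 = 1, and the invariant factors of ∂_1 are all 1, so H_0 = Z.
  H_1: rank ker ∂_1 − rank ∂_2 = (19 − 9) − 5 = 5, and the invariant factors of ∂_2 are all 1, so H_1 = Z^5.
  H_2: rank ker ∂_2 − rank ∂_3 = (5 − 5) − 0 = 0, and there is no ∂_3, so H_2 = 0.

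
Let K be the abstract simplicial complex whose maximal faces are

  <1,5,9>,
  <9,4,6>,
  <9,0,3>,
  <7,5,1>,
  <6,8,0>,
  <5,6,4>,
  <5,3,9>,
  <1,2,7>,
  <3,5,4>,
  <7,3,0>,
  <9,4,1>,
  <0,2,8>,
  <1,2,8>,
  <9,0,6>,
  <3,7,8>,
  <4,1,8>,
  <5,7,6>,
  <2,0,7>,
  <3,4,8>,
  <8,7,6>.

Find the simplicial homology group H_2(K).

Order the vertices as 0 < 1 < 2 < 3 < 4 < 5 < 6 < 7 < 8 < 9. Listing each simplex with vertices in this order, K has dimension 2 with simplices:

  0-simplices (10): [0], [1], [2], [3], [4], [5], [6], [7], [8], [9]
  1-simplices (30): (30 of them)
  2-simplices (20): (20 of them)

Hence C_0 ≅ Z^10, C_1 ≅ Z^30, C_2 ≅ Z^20.

The boundary map ∂_1: C_1 → C_0 sends each edge [p,q] (with p < q) to q − p. For instance
  ∂[6,7] = [7] − [6].
The resulting 10×30 matrix has rank 9, and its Smith normal form has invariant factors (1,1,1,1,1,1,1,1,1).

The boundary map ∂_2: C_2 → C_1 maps a triangle to the signed sum of its edges. For instance
  ∂[3,7,8] = [7,8] − [3,8] + [3,7],
  ∂[0,6,8] = [6,8] − [0,8] + [0,6].
The resulting 30×20 matrix has rank 20, and its Smith normal form has invariant factors (1,1,1,1,1,1,1,1,1,1,1,1,1,1,1,1,1,1,1,2).

Reading off H_k = ker ∂_k / im ∂_{k+1}:

  H_2: rank ker ∂_2 − rank ∂_3 = (20 − 20) − 0 = 0, and there is no ∂_3, so H_2 ≅ 0.

(K is a triangulation of the Klein bottle.)

H_2 = 0.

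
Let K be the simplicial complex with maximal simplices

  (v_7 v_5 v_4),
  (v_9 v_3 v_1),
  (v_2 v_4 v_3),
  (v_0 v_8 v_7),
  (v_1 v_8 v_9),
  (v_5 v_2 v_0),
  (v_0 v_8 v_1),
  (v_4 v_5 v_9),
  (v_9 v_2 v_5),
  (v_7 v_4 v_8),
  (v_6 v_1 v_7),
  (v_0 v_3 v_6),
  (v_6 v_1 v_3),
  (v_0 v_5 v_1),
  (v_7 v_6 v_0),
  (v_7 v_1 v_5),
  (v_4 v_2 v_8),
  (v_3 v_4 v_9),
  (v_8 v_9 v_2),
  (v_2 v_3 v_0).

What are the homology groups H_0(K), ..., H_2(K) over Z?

H_0 ≅ Z,  H_1 ≅ Z ⊕ Z/2,  H_2 = 0.

Take the total order v_0 < v_1 < v_2 < v_3 < v_4 < v_5 < v_6 < v_7 < v_8 < v_9 on the vertex set. Then K (dimension 2) consists of the simplices:

  0-simplices (10): [v_0], [v_1], [v_2], [v_3], [v_4], [v_5], [v_6], [v_7], [v_8], [v_9]
  1-simplices (30): (30 of them)
  2-simplices (20): (20 of them)

so the chain groups are C_0 ≅ Z^10, C_1 ≅ Z^30, C_2 ≅ Z^20.

The boundary map ∂_1: C_1 → C_0 sends each edge [p,q] (with p < q) to q − p.
The resulting 10×30 matrix has rank 9, and its Smith normal form has invariant factors (1,1,1,1,1,1,1,1,1).

Boundary ∂_2: C_2 → C_1 maps a triangle to the signed sum of its edges. For instance
  ∂[v_0,v_6,v_7] = [v_6,v_7] − [v_0,v_7] + [v_0,v_6],
  ∂[v_2,v_4,v_8] = [v_4,v_8] − [v_2,v_8] + [v_2,v_4].
The resulting 30×20 matrix has rank 20, and its Smith normal form has invariant factors (1,1,1,1,1,1,1,1,1,1,1,1,1,1,1,1,1,1,1,2).

Now H_k = ker ∂_k / im ∂_{k+1}, so:

  H_0: rank C_0 − rank ∂_1 = 10 − 9 = 1, and the invariant factors of ∂_1 are all 1, so H_0 = Z.
  H_1: rank ker ∂_1 − rank ∂_2 = (30 − 9) − 20 = 1, and ∂_2 has invariant factor 2 > 1, so H_1 = Z ⊕ Z/2.
  H_2: rank ker ∂_2 − rank ∂_3 = (20 − 20) − 0 = 0, and there is no ∂_3, so H_2 = 0.

As a check, the Euler characteristic is 10 − 30 + 20 = 0, which agrees with 1 − 1 + 0 = 0.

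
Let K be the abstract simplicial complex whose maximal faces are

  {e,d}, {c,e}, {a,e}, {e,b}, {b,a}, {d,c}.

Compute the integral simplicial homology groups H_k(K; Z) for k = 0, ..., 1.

H_0 = Z,  H_1 = Z^2.

Order the vertices as a < b < c < d < e. Listing each simplex with vertices in this order, K has dimension 1 with simplices:

  0-simplices (5): a, b, c, d, e
  1-simplices (6): ab, ae, be, cd, ce, de

so the chain groups are C_0 ≅ Z^5, C_1 ≅ Z^6.

Boundary ∂_1: C_1 → C_0 sends each edge [p,q] (with p < q) to q − p. For instance
  ∂de = e − d.
The 5×6 boundary matrix has rank 4 and Smith normal form diag(1,1,1,1).

Now H_k = ker ∂_k / im ∂_{k+1}, so:

  H_0: rank C_0 − rank ∂_1 = 5 − 4 = 1, and the invariant factors of ∂_1 are all 1, so H_0 ≅ Z.
  H_1: rank ker ∂_1 − rank ∂_2 = (6 − 4) − 0 = 2, and there is no ∂_2, so H_1 ≅ Z^2.

(K is a triangulation of a wedge of 2 circles.)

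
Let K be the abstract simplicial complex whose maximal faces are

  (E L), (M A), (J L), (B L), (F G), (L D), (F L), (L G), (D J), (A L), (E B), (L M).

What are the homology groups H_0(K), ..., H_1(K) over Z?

Order the vertices as A < B < D < E < F < G < J < L < M. Listing each simplex with vertices in this order, K has dimension 1 with simplices:

  0-simplices (9): A, B, D, E, F, G, J, L, M
  1-simplices (12): AL, AM, BE, BL, DJ, DL, EL, FG, FL, GL, JL, LM

giving chain groups C_0 ≅ Z^9, C_1 ≅ Z^12.

∂_1: C_1 → C_0 is given by ∂[p,q] = [q] − [p]. For instance
  ∂EL = L − E.
The resulting 9×12 matrix has rank 8, and its Smith normal form has invariant factors (1,1,1,1,1,1,1,1).

Reading off H_k = ker ∂_k / im ∂_{k+1}:

  H_0: rank C_0 − rank ∂_1 = 9 − 8 = 1, and the invariant factors of ∂_1 are all 1, so H_0 ≅ Z.
  H_1: rank ker ∂_1 − rank ∂_2 = (12 − 8) − 0 = 4, and there is no ∂_2, so H_1 ≅ Z^4.

(K is a triangulation of a wedge of 4 circles.)

H_0 ≅ Z,  H_1 ≅ Z^4.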